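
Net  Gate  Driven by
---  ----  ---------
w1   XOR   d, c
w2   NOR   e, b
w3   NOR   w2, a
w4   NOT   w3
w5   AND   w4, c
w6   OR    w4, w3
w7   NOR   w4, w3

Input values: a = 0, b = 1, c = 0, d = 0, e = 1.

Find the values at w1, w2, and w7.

w1 = d XOR c = 0 XOR 0 = 0
w2 = e NOR b = 1 NOR 1 = 0
w3 = w2 NOR a = 0 NOR 0 = 1
w4 = NOT w3 = NOT 1 = 0
w7 = w4 NOR w3 = 0 NOR 1 = 0

w1 = 0, w2 = 0, w7 = 0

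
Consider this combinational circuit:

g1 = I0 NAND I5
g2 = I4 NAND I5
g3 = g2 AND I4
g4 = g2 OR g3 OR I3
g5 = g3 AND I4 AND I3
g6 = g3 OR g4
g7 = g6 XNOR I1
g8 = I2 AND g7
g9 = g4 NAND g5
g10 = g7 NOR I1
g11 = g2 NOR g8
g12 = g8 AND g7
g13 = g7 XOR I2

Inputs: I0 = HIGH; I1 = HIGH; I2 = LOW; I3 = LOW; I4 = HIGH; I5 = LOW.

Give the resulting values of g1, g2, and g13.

g1 = I0 NAND I5 = HIGH NAND LOW = HIGH
g2 = I4 NAND I5 = HIGH NAND LOW = HIGH
g3 = g2 AND I4 = HIGH AND HIGH = HIGH
g4 = g2 OR g3 OR I3 = HIGH OR HIGH OR LOW = HIGH
g6 = g3 OR g4 = HIGH OR HIGH = HIGH
g7 = g6 XNOR I1 = HIGH XNOR HIGH = HIGH
g13 = g7 XOR I2 = HIGH XOR LOW = HIGH

g1 = HIGH  g2 = HIGH  g13 = HIGH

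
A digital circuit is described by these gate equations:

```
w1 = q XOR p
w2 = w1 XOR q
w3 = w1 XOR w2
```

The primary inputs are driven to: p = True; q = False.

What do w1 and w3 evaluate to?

w1 = q XOR p = False XOR True = True
w2 = w1 XOR q = True XOR False = True
w3 = w1 XOR w2 = True XOR True = False

w1 = True  w3 = False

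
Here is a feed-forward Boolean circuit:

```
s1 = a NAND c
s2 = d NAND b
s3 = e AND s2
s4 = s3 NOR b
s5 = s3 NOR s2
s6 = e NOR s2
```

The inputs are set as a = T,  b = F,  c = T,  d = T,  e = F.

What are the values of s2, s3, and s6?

s2 = d NAND b = T NAND F = T
s3 = e AND s2 = F AND T = F
s6 = e NOR s2 = F NOR T = F

s2 = T  s3 = F  s6 = F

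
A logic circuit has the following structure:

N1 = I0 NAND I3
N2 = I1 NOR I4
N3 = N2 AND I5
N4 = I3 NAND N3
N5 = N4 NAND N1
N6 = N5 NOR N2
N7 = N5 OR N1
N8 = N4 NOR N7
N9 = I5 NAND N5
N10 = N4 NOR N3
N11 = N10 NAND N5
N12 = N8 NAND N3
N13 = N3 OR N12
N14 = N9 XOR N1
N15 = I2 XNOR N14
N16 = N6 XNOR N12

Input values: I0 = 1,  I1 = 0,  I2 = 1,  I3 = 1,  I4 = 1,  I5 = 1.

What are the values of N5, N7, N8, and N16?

N5 = 1; N7 = 1; N8 = 0; N16 = 0

N1 = I0 NAND I3 = 1 NAND 1 = 0
N2 = I1 NOR I4 = 0 NOR 1 = 0
N3 = N2 AND I5 = 0 AND 1 = 0
N4 = I3 NAND N3 = 1 NAND 0 = 1
N5 = N4 NAND N1 = 1 NAND 0 = 1
N6 = N5 NOR N2 = 1 NOR 0 = 0
N7 = N5 OR N1 = 1 OR 0 = 1
N8 = N4 NOR N7 = 1 NOR 1 = 0
N12 = N8 NAND N3 = 0 NAND 0 = 1
N16 = N6 XNOR N12 = 0 XNOR 1 = 0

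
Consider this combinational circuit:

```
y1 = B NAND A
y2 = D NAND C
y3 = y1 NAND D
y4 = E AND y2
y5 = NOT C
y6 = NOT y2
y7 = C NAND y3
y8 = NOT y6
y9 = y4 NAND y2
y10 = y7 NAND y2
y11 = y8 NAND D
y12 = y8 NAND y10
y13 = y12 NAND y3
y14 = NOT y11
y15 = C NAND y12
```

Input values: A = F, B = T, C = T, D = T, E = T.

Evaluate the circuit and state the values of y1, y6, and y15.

y1 = B NAND A = T NAND F = T
y2 = D NAND C = T NAND T = F
y3 = y1 NAND D = T NAND T = F
y6 = NOT y2 = NOT F = T
y7 = C NAND y3 = T NAND F = T
y8 = NOT y6 = NOT T = F
y10 = y7 NAND y2 = T NAND F = T
y12 = y8 NAND y10 = F NAND T = T
y15 = C NAND y12 = T NAND T = F

y1 = T  y6 = T  y15 = F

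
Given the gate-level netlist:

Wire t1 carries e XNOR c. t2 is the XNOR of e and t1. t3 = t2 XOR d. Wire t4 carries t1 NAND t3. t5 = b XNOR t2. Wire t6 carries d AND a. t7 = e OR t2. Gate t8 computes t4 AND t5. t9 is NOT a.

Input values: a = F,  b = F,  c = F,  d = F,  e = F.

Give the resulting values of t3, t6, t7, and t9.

t3 = F; t6 = F; t7 = F; t9 = T

t1 = e XNOR c = F XNOR F = T
t2 = e XNOR t1 = F XNOR T = F
t3 = t2 XOR d = F XOR F = F
t6 = d AND a = F AND F = F
t7 = e OR t2 = F OR F = F
t9 = NOT a = NOT F = T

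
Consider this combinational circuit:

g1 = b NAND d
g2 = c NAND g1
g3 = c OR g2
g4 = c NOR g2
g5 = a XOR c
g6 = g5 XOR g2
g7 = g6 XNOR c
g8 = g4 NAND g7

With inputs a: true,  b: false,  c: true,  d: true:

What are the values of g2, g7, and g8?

g2 = false, g7 = false, g8 = true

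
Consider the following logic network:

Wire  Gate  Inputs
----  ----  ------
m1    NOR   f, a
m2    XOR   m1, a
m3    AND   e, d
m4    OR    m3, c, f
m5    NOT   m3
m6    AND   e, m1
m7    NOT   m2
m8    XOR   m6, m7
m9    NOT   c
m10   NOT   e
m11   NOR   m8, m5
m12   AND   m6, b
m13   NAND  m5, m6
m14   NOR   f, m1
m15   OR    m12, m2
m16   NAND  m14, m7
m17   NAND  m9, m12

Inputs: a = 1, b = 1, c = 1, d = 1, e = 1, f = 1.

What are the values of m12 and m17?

m12 = 0; m17 = 1

m1 = f NOR a = 1 NOR 1 = 0
m6 = e AND m1 = 1 AND 0 = 0
m9 = NOT c = NOT 1 = 0
m12 = m6 AND b = 0 AND 1 = 0
m17 = m9 NAND m12 = 0 NAND 0 = 1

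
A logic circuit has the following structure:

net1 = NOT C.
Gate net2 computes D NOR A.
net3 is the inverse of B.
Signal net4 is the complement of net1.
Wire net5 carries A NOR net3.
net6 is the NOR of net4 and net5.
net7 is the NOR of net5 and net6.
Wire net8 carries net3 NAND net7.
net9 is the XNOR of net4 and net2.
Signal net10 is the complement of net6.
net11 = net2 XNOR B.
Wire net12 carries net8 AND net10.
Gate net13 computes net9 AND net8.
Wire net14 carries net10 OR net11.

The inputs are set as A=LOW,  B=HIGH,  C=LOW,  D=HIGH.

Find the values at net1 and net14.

net1 = HIGH, net14 = HIGH

net1 = NOT C = NOT LOW = HIGH
net2 = D NOR A = HIGH NOR LOW = LOW
net3 = NOT B = NOT HIGH = LOW
net4 = NOT net1 = NOT HIGH = LOW
net5 = A NOR net3 = LOW NOR LOW = HIGH
net6 = net4 NOR net5 = LOW NOR HIGH = LOW
net10 = NOT net6 = NOT LOW = HIGH
net11 = net2 XNOR B = LOW XNOR HIGH = LOW
net14 = net10 OR net11 = HIGH OR LOW = HIGH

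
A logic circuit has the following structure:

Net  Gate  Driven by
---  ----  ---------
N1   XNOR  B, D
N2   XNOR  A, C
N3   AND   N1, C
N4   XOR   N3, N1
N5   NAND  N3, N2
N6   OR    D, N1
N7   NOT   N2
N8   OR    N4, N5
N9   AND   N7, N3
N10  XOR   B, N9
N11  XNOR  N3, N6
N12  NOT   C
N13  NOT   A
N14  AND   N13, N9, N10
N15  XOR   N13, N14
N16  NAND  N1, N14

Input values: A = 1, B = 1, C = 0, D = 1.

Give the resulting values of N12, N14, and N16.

N12 = 1  N14 = 0  N16 = 1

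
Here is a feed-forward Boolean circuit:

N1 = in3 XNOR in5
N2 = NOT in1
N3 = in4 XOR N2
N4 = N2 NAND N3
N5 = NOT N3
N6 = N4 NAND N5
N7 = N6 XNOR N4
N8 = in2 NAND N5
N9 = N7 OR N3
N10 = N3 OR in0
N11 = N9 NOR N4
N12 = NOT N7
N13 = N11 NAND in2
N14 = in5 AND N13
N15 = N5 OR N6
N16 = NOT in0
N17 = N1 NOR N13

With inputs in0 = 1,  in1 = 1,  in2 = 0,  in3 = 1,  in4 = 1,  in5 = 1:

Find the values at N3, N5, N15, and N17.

N3 = 1  N5 = 0  N15 = 1  N17 = 0

N1 = in3 XNOR in5 = 1 XNOR 1 = 1
N2 = NOT in1 = NOT 1 = 0
N3 = in4 XOR N2 = 1 XOR 0 = 1
N4 = N2 NAND N3 = 0 NAND 1 = 1
N5 = NOT N3 = NOT 1 = 0
N6 = N4 NAND N5 = 1 NAND 0 = 1
N7 = N6 XNOR N4 = 1 XNOR 1 = 1
N9 = N7 OR N3 = 1 OR 1 = 1
N11 = N9 NOR N4 = 1 NOR 1 = 0
N13 = N11 NAND in2 = 0 NAND 0 = 1
N15 = N5 OR N6 = 0 OR 1 = 1
N17 = N1 NOR N13 = 1 NOR 1 = 0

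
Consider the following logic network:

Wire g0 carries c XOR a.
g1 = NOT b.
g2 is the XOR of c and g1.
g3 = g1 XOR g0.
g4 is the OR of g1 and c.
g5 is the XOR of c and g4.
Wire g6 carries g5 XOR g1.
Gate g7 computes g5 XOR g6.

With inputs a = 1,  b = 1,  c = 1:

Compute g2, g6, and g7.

g1 = NOT b = NOT 1 = 0
g2 = c XOR g1 = 1 XOR 0 = 1
g4 = g1 OR c = 0 OR 1 = 1
g5 = c XOR g4 = 1 XOR 1 = 0
g6 = g5 XOR g1 = 0 XOR 0 = 0
g7 = g5 XOR g6 = 0 XOR 0 = 0

g2 = 1, g6 = 0, g7 = 0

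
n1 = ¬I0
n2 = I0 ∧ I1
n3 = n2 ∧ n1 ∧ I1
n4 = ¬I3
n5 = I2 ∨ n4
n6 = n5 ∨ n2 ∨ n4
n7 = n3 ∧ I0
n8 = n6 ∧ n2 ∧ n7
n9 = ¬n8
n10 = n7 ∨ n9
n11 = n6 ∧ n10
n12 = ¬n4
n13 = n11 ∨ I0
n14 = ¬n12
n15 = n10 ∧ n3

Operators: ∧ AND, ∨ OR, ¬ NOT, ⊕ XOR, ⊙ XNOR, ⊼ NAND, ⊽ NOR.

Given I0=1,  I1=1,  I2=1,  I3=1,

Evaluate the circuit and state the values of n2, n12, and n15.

n1 = NOT I0 = NOT 1 = 0
n2 = I0 AND I1 = 1 AND 1 = 1
n3 = n2 AND n1 AND I1 = 1 AND 0 AND 1 = 0
n4 = NOT I3 = NOT 1 = 0
n5 = I2 OR n4 = 1 OR 0 = 1
n6 = n5 OR n2 OR n4 = 1 OR 1 OR 0 = 1
n7 = n3 AND I0 = 0 AND 1 = 0
n8 = n6 AND n2 AND n7 = 1 AND 1 AND 0 = 0
n9 = NOT n8 = NOT 0 = 1
n10 = n7 OR n9 = 0 OR 1 = 1
n12 = NOT n4 = NOT 0 = 1
n15 = n10 AND n3 = 1 AND 0 = 0

n2 = 1  n12 = 1  n15 = 0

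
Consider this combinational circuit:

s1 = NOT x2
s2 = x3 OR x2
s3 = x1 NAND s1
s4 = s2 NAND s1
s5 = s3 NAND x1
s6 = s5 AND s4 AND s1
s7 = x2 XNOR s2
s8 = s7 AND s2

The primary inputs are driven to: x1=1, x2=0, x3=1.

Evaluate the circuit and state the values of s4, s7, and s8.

s4 = 0, s7 = 0, s8 = 0

s1 = NOT x2 = NOT 0 = 1
s2 = x3 OR x2 = 1 OR 0 = 1
s4 = s2 NAND s1 = 1 NAND 1 = 0
s7 = x2 XNOR s2 = 0 XNOR 1 = 0
s8 = s7 AND s2 = 0 AND 1 = 0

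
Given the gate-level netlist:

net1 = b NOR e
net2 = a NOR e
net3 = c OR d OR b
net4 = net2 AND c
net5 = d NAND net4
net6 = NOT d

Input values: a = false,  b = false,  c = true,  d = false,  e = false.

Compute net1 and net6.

net1 = b NOR e = false NOR false = true
net6 = NOT d = NOT false = true

net1 = true; net6 = true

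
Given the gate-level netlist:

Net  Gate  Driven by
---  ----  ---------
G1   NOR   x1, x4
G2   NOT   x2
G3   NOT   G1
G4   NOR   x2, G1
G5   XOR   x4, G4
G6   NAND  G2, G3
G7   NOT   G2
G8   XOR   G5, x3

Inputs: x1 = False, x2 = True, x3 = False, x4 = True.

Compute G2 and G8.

G2 = False, G8 = True

G1 = x1 NOR x4 = False NOR True = False
G2 = NOT x2 = NOT True = False
G4 = x2 NOR G1 = True NOR False = False
G5 = x4 XOR G4 = True XOR False = True
G8 = G5 XOR x3 = True XOR False = True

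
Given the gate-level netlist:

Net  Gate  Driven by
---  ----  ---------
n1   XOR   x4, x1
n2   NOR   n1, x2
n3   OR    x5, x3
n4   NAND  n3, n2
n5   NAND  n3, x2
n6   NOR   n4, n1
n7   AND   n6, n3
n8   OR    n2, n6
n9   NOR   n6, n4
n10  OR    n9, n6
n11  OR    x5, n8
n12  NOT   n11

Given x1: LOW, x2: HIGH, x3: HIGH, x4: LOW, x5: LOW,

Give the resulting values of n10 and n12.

n10 = LOW  n12 = HIGH

n1 = x4 XOR x1 = LOW XOR LOW = LOW
n2 = n1 NOR x2 = LOW NOR HIGH = LOW
n3 = x5 OR x3 = LOW OR HIGH = HIGH
n4 = n3 NAND n2 = HIGH NAND LOW = HIGH
n6 = n4 NOR n1 = HIGH NOR LOW = LOW
n8 = n2 OR n6 = LOW OR LOW = LOW
n9 = n6 NOR n4 = LOW NOR HIGH = LOW
n10 = n9 OR n6 = LOW OR LOW = LOW
n11 = x5 OR n8 = LOW OR LOW = LOW
n12 = NOT n11 = NOT LOW = HIGH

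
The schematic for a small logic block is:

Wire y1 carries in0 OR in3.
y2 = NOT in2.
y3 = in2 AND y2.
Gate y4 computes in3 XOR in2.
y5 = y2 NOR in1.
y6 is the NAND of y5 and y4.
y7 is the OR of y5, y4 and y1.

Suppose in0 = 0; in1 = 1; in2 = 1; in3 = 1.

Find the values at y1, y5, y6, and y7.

y1 = 1; y5 = 0; y6 = 1; y7 = 1

y1 = in0 OR in3 = 0 OR 1 = 1
y2 = NOT in2 = NOT 1 = 0
y4 = in3 XOR in2 = 1 XOR 1 = 0
y5 = y2 NOR in1 = 0 NOR 1 = 0
y6 = y5 NAND y4 = 0 NAND 0 = 1
y7 = y5 OR y4 OR y1 = 0 OR 0 OR 1 = 1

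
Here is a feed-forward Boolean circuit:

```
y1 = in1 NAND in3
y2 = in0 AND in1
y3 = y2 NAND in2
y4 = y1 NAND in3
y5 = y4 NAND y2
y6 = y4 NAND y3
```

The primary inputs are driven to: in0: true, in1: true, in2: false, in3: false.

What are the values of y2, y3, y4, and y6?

y2 = true  y3 = true  y4 = true  y6 = false

y1 = in1 NAND in3 = true NAND false = true
y2 = in0 AND in1 = true AND true = true
y3 = y2 NAND in2 = true NAND false = true
y4 = y1 NAND in3 = true NAND false = true
y6 = y4 NAND y3 = true NAND true = false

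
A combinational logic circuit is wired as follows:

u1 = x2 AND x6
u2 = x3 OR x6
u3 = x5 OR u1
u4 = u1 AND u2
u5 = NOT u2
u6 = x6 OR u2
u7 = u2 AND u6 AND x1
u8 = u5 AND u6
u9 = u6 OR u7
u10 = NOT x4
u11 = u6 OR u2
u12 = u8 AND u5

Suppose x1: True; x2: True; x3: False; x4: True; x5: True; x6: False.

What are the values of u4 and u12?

u4 = False; u12 = False

u1 = x2 AND x6 = True AND False = False
u2 = x3 OR x6 = False OR False = False
u4 = u1 AND u2 = False AND False = False
u5 = NOT u2 = NOT False = True
u6 = x6 OR u2 = False OR False = False
u8 = u5 AND u6 = True AND False = False
u12 = u8 AND u5 = False AND True = False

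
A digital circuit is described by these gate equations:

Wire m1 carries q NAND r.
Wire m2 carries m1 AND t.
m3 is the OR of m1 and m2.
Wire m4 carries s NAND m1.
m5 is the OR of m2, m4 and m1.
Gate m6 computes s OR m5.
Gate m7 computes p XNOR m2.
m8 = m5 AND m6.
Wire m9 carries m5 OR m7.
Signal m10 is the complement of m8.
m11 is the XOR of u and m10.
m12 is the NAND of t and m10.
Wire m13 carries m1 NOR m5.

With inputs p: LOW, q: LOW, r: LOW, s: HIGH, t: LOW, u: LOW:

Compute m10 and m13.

m1 = q NAND r = LOW NAND LOW = HIGH
m2 = m1 AND t = HIGH AND LOW = LOW
m4 = s NAND m1 = HIGH NAND HIGH = LOW
m5 = m2 OR m4 OR m1 = LOW OR LOW OR HIGH = HIGH
m6 = s OR m5 = HIGH OR HIGH = HIGH
m8 = m5 AND m6 = HIGH AND HIGH = HIGH
m10 = NOT m8 = NOT HIGH = LOW
m13 = m1 NOR m5 = HIGH NOR HIGH = LOW

m10 = LOW, m13 = LOW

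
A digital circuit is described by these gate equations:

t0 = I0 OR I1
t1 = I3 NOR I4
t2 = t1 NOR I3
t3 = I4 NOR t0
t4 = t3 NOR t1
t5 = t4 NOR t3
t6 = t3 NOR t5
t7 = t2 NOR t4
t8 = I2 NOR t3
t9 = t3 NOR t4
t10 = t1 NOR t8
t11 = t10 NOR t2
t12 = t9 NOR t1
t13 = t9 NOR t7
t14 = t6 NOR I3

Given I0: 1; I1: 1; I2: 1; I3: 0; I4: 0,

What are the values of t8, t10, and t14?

t0 = I0 OR I1 = 1 OR 1 = 1
t1 = I3 NOR I4 = 0 NOR 0 = 1
t3 = I4 NOR t0 = 0 NOR 1 = 0
t4 = t3 NOR t1 = 0 NOR 1 = 0
t5 = t4 NOR t3 = 0 NOR 0 = 1
t6 = t3 NOR t5 = 0 NOR 1 = 0
t8 = I2 NOR t3 = 1 NOR 0 = 0
t10 = t1 NOR t8 = 1 NOR 0 = 0
t14 = t6 NOR I3 = 0 NOR 0 = 1

t8 = 0, t10 = 0, t14 = 1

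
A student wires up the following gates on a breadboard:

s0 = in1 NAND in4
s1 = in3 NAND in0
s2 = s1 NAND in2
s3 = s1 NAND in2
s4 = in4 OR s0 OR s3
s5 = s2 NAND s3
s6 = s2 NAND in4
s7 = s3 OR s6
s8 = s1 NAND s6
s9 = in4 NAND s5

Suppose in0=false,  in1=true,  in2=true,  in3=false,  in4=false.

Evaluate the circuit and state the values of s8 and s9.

s8 = false, s9 = true

s1 = in3 NAND in0 = false NAND false = true
s2 = s1 NAND in2 = true NAND true = false
s3 = s1 NAND in2 = true NAND true = false
s5 = s2 NAND s3 = false NAND false = true
s6 = s2 NAND in4 = false NAND false = true
s8 = s1 NAND s6 = true NAND true = false
s9 = in4 NAND s5 = false NAND true = true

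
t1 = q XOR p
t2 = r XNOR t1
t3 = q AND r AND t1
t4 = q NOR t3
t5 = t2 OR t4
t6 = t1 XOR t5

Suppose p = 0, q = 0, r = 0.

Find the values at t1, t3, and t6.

t1 = 0, t3 = 0, t6 = 1

t1 = q XOR p = 0 XOR 0 = 0
t2 = r XNOR t1 = 0 XNOR 0 = 1
t3 = q AND r AND t1 = 0 AND 0 AND 0 = 0
t4 = q NOR t3 = 0 NOR 0 = 1
t5 = t2 OR t4 = 1 OR 1 = 1
t6 = t1 XOR t5 = 0 XOR 1 = 1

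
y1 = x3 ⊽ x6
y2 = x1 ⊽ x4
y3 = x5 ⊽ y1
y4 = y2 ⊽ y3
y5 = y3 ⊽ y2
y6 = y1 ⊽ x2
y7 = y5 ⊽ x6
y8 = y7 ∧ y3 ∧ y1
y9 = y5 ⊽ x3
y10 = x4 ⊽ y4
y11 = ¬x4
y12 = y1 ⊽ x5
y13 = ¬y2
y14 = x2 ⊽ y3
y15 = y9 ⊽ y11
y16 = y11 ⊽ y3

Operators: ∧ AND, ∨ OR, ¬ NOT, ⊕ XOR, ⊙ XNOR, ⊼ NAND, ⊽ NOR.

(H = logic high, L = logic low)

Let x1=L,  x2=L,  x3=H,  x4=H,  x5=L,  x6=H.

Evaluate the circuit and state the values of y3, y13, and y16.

y3 = H  y13 = H  y16 = L

y1 = x3 NOR x6 = H NOR H = L
y2 = x1 NOR x4 = L NOR H = L
y3 = x5 NOR y1 = L NOR L = H
y11 = NOT x4 = NOT H = L
y13 = NOT y2 = NOT L = H
y16 = y11 NOR y3 = L NOR H = L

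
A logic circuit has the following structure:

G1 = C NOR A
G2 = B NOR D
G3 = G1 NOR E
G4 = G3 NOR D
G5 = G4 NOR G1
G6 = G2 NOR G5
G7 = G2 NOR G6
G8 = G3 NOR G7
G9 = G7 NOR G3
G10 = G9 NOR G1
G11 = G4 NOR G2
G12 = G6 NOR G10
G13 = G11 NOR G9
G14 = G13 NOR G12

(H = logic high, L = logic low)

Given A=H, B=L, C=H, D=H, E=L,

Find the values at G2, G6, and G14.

G1 = C NOR A = H NOR H = L
G2 = B NOR D = L NOR H = L
G3 = G1 NOR E = L NOR L = H
G4 = G3 NOR D = H NOR H = L
G5 = G4 NOR G1 = L NOR L = H
G6 = G2 NOR G5 = L NOR H = L
G7 = G2 NOR G6 = L NOR L = H
G9 = G7 NOR G3 = H NOR H = L
G10 = G9 NOR G1 = L NOR L = H
G11 = G4 NOR G2 = L NOR L = H
G12 = G6 NOR G10 = L NOR H = L
G13 = G11 NOR G9 = H NOR L = L
G14 = G13 NOR G12 = L NOR L = H

G2 = L, G6 = L, G14 = H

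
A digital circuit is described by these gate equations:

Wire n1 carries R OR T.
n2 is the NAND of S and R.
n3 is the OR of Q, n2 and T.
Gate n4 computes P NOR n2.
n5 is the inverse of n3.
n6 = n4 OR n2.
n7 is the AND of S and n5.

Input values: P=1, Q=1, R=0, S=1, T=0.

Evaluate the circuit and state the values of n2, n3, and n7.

n2 = S NAND R = 1 NAND 0 = 1
n3 = Q OR n2 OR T = 1 OR 1 OR 0 = 1
n5 = NOT n3 = NOT 1 = 0
n7 = S AND n5 = 1 AND 0 = 0

n2 = 1, n3 = 1, n7 = 0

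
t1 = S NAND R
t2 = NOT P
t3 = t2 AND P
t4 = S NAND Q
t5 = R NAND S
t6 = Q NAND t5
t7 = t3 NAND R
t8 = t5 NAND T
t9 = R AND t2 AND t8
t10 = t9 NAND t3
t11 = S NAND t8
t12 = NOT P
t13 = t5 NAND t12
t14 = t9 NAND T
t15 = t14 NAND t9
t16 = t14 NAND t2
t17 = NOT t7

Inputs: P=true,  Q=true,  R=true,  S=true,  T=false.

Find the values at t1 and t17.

t1 = false, t17 = false

t1 = S NAND R = true NAND true = false
t2 = NOT P = NOT true = false
t3 = t2 AND P = false AND true = false
t7 = t3 NAND R = false NAND true = true
t17 = NOT t7 = NOT true = false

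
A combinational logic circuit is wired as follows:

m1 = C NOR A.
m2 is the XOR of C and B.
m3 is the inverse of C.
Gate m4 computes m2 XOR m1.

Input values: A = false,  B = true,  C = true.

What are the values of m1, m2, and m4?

m1 = false  m2 = false  m4 = false

m1 = C NOR A = true NOR false = false
m2 = C XOR B = true XOR true = false
m4 = m2 XOR m1 = false XOR false = false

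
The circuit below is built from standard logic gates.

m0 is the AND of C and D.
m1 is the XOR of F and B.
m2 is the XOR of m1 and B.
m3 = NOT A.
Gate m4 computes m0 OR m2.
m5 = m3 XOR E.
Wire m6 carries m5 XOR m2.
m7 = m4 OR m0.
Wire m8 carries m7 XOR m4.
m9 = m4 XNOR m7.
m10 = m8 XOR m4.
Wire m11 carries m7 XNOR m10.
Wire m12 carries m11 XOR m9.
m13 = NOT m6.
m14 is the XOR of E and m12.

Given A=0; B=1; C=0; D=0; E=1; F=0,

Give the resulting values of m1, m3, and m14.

m0 = C AND D = 0 AND 0 = 0
m1 = F XOR B = 0 XOR 1 = 1
m2 = m1 XOR B = 1 XOR 1 = 0
m3 = NOT A = NOT 0 = 1
m4 = m0 OR m2 = 0 OR 0 = 0
m7 = m4 OR m0 = 0 OR 0 = 0
m8 = m7 XOR m4 = 0 XOR 0 = 0
m9 = m4 XNOR m7 = 0 XNOR 0 = 1
m10 = m8 XOR m4 = 0 XOR 0 = 0
m11 = m7 XNOR m10 = 0 XNOR 0 = 1
m12 = m11 XOR m9 = 1 XOR 1 = 0
m14 = E XOR m12 = 1 XOR 0 = 1

m1 = 1, m3 = 1, m14 = 1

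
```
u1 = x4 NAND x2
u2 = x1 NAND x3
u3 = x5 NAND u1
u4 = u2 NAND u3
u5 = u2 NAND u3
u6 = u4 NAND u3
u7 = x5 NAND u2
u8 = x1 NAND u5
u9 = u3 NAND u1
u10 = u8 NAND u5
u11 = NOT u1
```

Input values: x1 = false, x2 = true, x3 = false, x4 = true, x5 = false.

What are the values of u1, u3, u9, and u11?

u1 = false, u3 = true, u9 = true, u11 = true

u1 = x4 NAND x2 = true NAND true = false
u3 = x5 NAND u1 = false NAND false = true
u9 = u3 NAND u1 = true NAND false = true
u11 = NOT u1 = NOT false = true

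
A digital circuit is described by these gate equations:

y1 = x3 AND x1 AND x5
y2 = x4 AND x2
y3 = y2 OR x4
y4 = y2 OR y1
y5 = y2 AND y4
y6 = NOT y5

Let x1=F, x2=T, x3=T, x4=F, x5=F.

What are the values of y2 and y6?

y1 = x3 AND x1 AND x5 = T AND F AND F = F
y2 = x4 AND x2 = F AND T = F
y4 = y2 OR y1 = F OR F = F
y5 = y2 AND y4 = F AND F = F
y6 = NOT y5 = NOT F = T

y2 = F, y6 = T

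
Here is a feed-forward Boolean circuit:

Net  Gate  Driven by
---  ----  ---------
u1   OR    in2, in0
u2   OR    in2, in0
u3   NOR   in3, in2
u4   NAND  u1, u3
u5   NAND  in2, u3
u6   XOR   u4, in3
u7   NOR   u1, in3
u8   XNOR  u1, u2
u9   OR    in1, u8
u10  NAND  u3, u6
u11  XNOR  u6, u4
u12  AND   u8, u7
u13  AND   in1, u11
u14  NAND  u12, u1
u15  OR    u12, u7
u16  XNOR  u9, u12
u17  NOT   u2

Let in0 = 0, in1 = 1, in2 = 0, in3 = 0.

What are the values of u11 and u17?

u11 = 1  u17 = 1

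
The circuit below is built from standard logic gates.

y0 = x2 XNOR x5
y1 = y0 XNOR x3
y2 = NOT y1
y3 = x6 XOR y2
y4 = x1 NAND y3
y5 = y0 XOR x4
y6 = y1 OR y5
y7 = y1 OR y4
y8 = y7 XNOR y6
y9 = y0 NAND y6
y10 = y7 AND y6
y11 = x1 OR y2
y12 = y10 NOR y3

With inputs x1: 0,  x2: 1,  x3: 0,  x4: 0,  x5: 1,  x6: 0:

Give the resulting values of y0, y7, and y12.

y0 = 1  y7 = 1  y12 = 0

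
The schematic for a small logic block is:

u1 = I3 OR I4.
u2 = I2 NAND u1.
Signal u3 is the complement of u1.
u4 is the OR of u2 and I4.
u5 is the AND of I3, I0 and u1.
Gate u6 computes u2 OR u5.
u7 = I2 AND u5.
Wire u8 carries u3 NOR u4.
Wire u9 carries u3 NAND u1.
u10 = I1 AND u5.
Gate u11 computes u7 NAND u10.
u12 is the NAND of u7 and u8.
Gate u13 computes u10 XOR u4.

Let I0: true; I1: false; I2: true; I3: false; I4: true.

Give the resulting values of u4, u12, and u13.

u1 = I3 OR I4 = false OR true = true
u2 = I2 NAND u1 = true NAND true = false
u3 = NOT u1 = NOT true = false
u4 = u2 OR I4 = false OR true = true
u5 = I3 AND I0 AND u1 = false AND true AND true = false
u7 = I2 AND u5 = true AND false = false
u8 = u3 NOR u4 = false NOR true = false
u10 = I1 AND u5 = false AND false = false
u12 = u7 NAND u8 = false NAND false = true
u13 = u10 XOR u4 = false XOR true = true

u4 = true, u12 = true, u13 = true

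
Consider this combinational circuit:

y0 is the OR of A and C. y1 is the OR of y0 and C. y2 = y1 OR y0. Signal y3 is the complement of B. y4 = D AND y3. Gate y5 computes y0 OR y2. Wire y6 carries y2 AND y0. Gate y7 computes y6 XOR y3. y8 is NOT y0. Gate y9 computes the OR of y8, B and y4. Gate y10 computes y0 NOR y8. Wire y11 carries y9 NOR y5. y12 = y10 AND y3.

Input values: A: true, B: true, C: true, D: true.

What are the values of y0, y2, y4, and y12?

y0 = true  y2 = true  y4 = false  y12 = false

y0 = A OR C = true OR true = true
y1 = y0 OR C = true OR true = true
y2 = y1 OR y0 = true OR true = true
y3 = NOT B = NOT true = false
y4 = D AND y3 = true AND false = false
y8 = NOT y0 = NOT true = false
y10 = y0 NOR y8 = true NOR false = false
y12 = y10 AND y3 = false AND false = false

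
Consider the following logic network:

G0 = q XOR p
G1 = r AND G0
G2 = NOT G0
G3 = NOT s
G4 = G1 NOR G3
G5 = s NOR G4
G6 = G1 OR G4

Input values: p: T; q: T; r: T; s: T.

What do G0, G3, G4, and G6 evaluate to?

G0 = F  G3 = F  G4 = T  G6 = T

G0 = q XOR p = T XOR T = F
G1 = r AND G0 = T AND F = F
G3 = NOT s = NOT T = F
G4 = G1 NOR G3 = F NOR F = T
G6 = G1 OR G4 = F OR T = T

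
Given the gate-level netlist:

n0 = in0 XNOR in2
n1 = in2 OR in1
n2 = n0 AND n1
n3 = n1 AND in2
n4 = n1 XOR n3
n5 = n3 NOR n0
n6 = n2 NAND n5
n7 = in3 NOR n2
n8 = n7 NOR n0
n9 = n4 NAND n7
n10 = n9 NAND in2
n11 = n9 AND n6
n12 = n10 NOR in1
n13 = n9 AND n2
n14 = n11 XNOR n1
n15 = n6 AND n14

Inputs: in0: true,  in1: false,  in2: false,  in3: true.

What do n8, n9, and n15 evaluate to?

n0 = in0 XNOR in2 = true XNOR false = false
n1 = in2 OR in1 = false OR false = false
n2 = n0 AND n1 = false AND false = false
n3 = n1 AND in2 = false AND false = false
n4 = n1 XOR n3 = false XOR false = false
n5 = n3 NOR n0 = false NOR false = true
n6 = n2 NAND n5 = false NAND true = true
n7 = in3 NOR n2 = true NOR false = false
n8 = n7 NOR n0 = false NOR false = true
n9 = n4 NAND n7 = false NAND false = true
n11 = n9 AND n6 = true AND true = true
n14 = n11 XNOR n1 = true XNOR false = false
n15 = n6 AND n14 = true AND false = false

n8 = true; n9 = true; n15 = false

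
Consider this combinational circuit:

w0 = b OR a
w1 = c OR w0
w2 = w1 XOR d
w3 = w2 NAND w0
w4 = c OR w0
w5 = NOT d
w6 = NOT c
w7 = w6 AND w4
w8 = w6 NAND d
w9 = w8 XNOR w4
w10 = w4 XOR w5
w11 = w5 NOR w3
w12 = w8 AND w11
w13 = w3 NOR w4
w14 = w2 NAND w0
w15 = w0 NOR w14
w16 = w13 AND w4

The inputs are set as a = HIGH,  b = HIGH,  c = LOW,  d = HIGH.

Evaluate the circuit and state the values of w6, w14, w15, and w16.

w0 = b OR a = HIGH OR HIGH = HIGH
w1 = c OR w0 = LOW OR HIGH = HIGH
w2 = w1 XOR d = HIGH XOR HIGH = LOW
w3 = w2 NAND w0 = LOW NAND HIGH = HIGH
w4 = c OR w0 = LOW OR HIGH = HIGH
w6 = NOT c = NOT LOW = HIGH
w13 = w3 NOR w4 = HIGH NOR HIGH = LOW
w14 = w2 NAND w0 = LOW NAND HIGH = HIGH
w15 = w0 NOR w14 = HIGH NOR HIGH = LOW
w16 = w13 AND w4 = LOW AND HIGH = LOW

w6 = HIGH, w14 = HIGH, w15 = LOW, w16 = LOW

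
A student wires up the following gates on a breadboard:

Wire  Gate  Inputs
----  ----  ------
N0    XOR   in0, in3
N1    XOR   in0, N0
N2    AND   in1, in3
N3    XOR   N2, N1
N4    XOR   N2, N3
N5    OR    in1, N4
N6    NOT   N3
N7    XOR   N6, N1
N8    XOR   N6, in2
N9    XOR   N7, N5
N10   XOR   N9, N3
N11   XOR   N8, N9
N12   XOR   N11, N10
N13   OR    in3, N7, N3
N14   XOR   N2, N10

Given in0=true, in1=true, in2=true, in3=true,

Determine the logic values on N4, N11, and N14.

N0 = in0 XOR in3 = true XOR true = false
N1 = in0 XOR N0 = true XOR false = true
N2 = in1 AND in3 = true AND true = true
N3 = N2 XOR N1 = true XOR true = false
N4 = N2 XOR N3 = true XOR false = true
N5 = in1 OR N4 = true OR true = true
N6 = NOT N3 = NOT false = true
N7 = N6 XOR N1 = true XOR true = false
N8 = N6 XOR in2 = true XOR true = false
N9 = N7 XOR N5 = false XOR true = true
N10 = N9 XOR N3 = true XOR false = true
N11 = N8 XOR N9 = false XOR true = true
N14 = N2 XOR N10 = true XOR true = false

N4 = true, N11 = true, N14 = false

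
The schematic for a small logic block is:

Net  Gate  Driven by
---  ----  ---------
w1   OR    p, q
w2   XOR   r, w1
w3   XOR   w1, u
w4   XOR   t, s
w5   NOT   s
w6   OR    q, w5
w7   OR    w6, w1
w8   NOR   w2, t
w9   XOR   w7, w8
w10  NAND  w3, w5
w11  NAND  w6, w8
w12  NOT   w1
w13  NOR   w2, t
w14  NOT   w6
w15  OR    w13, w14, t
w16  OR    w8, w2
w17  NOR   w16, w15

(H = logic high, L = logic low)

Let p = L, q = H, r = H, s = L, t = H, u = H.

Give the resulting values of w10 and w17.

w1 = p OR q = L OR H = H
w2 = r XOR w1 = H XOR H = L
w3 = w1 XOR u = H XOR H = L
w5 = NOT s = NOT L = H
w6 = q OR w5 = H OR H = H
w8 = w2 NOR t = L NOR H = L
w10 = w3 NAND w5 = L NAND H = H
w13 = w2 NOR t = L NOR H = L
w14 = NOT w6 = NOT H = L
w15 = w13 OR w14 OR t = L OR L OR H = H
w16 = w8 OR w2 = L OR L = L
w17 = w16 NOR w15 = L NOR H = L

w10 = H, w17 = L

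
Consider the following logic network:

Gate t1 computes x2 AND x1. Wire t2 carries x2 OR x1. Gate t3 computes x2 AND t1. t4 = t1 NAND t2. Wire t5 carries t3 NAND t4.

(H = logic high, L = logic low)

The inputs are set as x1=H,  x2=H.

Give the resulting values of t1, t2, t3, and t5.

t1 = H; t2 = H; t3 = H; t5 = H

t1 = x2 AND x1 = H AND H = H
t2 = x2 OR x1 = H OR H = H
t3 = x2 AND t1 = H AND H = H
t4 = t1 NAND t2 = H NAND H = L
t5 = t3 NAND t4 = H NAND L = H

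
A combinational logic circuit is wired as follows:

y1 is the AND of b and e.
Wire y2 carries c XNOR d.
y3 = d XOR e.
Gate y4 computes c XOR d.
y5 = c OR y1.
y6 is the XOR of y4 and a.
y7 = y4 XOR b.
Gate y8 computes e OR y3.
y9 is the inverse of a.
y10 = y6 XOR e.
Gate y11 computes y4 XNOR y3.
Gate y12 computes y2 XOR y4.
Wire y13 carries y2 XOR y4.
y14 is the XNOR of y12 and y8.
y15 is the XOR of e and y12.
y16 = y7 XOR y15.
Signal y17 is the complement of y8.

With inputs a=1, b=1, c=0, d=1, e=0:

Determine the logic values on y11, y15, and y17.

y11 = 1; y15 = 1; y17 = 0

y2 = c XNOR d = 0 XNOR 1 = 0
y3 = d XOR e = 1 XOR 0 = 1
y4 = c XOR d = 0 XOR 1 = 1
y8 = e OR y3 = 0 OR 1 = 1
y11 = y4 XNOR y3 = 1 XNOR 1 = 1
y12 = y2 XOR y4 = 0 XOR 1 = 1
y15 = e XOR y12 = 0 XOR 1 = 1
y17 = NOT y8 = NOT 1 = 0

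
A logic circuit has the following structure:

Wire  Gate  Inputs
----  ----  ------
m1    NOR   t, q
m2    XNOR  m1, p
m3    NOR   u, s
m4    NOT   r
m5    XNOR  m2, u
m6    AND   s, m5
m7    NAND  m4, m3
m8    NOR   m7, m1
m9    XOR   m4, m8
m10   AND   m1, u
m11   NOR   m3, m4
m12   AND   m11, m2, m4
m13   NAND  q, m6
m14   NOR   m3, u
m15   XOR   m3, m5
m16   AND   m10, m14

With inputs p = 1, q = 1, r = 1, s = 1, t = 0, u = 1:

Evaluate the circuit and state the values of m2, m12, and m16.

m1 = t NOR q = 0 NOR 1 = 0
m2 = m1 XNOR p = 0 XNOR 1 = 0
m3 = u NOR s = 1 NOR 1 = 0
m4 = NOT r = NOT 1 = 0
m10 = m1 AND u = 0 AND 1 = 0
m11 = m3 NOR m4 = 0 NOR 0 = 1
m12 = m11 AND m2 AND m4 = 1 AND 0 AND 0 = 0
m14 = m3 NOR u = 0 NOR 1 = 0
m16 = m10 AND m14 = 0 AND 0 = 0

m2 = 0; m12 = 0; m16 = 0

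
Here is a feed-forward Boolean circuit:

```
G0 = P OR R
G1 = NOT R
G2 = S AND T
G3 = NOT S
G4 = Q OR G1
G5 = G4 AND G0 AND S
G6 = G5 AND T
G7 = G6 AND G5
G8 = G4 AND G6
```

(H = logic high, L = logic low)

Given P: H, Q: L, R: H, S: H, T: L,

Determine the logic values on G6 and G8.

G0 = P OR R = H OR H = H
G1 = NOT R = NOT H = L
G4 = Q OR G1 = L OR L = L
G5 = G4 AND G0 AND S = L AND H AND H = L
G6 = G5 AND T = L AND L = L
G8 = G4 AND G6 = L AND L = L

G6 = L; G8 = L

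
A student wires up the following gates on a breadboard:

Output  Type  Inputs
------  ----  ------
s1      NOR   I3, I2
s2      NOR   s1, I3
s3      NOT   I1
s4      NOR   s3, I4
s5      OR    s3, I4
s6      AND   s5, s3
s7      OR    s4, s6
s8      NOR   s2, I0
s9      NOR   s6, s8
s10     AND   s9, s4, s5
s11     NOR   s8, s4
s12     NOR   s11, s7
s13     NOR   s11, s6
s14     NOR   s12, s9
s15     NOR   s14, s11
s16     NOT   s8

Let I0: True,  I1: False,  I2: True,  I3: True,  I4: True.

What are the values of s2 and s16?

s2 = False, s16 = True

s1 = I3 NOR I2 = True NOR True = False
s2 = s1 NOR I3 = False NOR True = False
s8 = s2 NOR I0 = False NOR True = False
s16 = NOT s8 = NOT False = True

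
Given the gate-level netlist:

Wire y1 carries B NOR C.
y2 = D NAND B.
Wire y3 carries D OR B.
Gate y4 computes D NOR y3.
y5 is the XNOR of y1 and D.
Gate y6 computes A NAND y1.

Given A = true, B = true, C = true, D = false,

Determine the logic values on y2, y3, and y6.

y1 = B NOR C = true NOR true = false
y2 = D NAND B = false NAND true = true
y3 = D OR B = false OR true = true
y6 = A NAND y1 = true NAND false = true

y2 = true  y3 = true  y6 = true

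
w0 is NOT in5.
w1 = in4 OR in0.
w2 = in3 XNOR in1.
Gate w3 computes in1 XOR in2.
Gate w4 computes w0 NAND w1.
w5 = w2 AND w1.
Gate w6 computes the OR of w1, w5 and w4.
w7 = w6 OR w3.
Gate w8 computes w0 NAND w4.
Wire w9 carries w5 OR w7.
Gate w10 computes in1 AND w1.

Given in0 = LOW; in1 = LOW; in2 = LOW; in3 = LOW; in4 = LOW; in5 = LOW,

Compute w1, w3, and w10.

w1 = in4 OR in0 = LOW OR LOW = LOW
w3 = in1 XOR in2 = LOW XOR LOW = LOW
w10 = in1 AND w1 = LOW AND LOW = LOW

w1 = LOW  w3 = LOW  w10 = LOW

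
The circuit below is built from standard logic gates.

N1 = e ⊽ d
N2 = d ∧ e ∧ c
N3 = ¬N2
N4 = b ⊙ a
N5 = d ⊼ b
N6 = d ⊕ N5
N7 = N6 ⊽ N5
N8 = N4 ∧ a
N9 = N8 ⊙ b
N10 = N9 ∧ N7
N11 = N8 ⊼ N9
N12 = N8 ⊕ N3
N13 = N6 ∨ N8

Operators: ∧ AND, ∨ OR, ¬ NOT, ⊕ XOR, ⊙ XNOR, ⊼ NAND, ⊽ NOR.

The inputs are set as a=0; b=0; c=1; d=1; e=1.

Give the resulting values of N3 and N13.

N3 = 0; N13 = 0

N2 = d AND e AND c = 1 AND 1 AND 1 = 1
N3 = NOT N2 = NOT 1 = 0
N4 = b XNOR a = 0 XNOR 0 = 1
N5 = d NAND b = 1 NAND 0 = 1
N6 = d XOR N5 = 1 XOR 1 = 0
N8 = N4 AND a = 1 AND 0 = 0
N13 = N6 OR N8 = 0 OR 0 = 0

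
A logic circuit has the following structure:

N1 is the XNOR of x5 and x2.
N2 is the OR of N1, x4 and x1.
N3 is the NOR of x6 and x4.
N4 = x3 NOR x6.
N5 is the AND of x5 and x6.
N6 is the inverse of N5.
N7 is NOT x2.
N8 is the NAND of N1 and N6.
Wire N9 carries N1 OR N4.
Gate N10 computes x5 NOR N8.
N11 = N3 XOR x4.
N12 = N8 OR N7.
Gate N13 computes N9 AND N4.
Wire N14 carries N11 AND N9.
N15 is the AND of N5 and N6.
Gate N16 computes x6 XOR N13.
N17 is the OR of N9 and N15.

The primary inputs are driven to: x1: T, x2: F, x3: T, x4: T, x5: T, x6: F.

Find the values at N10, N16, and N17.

N10 = F; N16 = F; N17 = F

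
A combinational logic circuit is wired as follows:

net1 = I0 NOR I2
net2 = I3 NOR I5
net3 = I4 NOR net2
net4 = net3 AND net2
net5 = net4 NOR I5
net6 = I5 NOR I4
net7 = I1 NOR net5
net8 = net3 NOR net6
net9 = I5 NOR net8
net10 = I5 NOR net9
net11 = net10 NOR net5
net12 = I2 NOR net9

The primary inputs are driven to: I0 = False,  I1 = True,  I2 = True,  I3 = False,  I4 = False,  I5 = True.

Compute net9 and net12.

net9 = False; net12 = False

net2 = I3 NOR I5 = False NOR True = False
net3 = I4 NOR net2 = False NOR False = True
net6 = I5 NOR I4 = True NOR False = False
net8 = net3 NOR net6 = True NOR False = False
net9 = I5 NOR net8 = True NOR False = False
net12 = I2 NOR net9 = True NOR False = False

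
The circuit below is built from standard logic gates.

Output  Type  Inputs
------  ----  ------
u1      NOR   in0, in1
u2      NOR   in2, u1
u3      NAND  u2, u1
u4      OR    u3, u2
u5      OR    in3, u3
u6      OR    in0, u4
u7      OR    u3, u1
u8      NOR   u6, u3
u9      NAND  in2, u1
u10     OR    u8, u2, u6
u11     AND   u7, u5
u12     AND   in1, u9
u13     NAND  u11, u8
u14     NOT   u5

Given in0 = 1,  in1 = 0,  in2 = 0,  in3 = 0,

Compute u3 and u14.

u1 = in0 NOR in1 = 1 NOR 0 = 0
u2 = in2 NOR u1 = 0 NOR 0 = 1
u3 = u2 NAND u1 = 1 NAND 0 = 1
u5 = in3 OR u3 = 0 OR 1 = 1
u14 = NOT u5 = NOT 1 = 0

u3 = 1  u14 = 0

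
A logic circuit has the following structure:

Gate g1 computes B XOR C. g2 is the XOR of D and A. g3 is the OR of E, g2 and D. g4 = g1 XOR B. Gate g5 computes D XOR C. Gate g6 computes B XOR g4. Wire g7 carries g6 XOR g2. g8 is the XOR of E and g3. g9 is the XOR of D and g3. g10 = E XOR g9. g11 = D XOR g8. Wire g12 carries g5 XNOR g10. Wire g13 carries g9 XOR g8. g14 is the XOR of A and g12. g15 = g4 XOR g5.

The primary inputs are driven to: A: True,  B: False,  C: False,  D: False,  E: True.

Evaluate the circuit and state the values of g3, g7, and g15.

g1 = B XOR C = False XOR False = False
g2 = D XOR A = False XOR True = True
g3 = E OR g2 OR D = True OR True OR False = True
g4 = g1 XOR B = False XOR False = False
g5 = D XOR C = False XOR False = False
g6 = B XOR g4 = False XOR False = False
g7 = g6 XOR g2 = False XOR True = True
g15 = g4 XOR g5 = False XOR False = False

g3 = True, g7 = True, g15 = False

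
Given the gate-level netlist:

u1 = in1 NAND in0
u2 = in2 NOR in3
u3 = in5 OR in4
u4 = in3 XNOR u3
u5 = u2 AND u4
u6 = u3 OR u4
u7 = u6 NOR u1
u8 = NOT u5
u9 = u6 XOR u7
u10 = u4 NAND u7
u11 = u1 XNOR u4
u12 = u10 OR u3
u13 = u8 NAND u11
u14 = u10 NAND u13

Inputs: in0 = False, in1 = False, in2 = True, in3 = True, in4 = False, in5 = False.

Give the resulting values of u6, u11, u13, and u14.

u1 = in1 NAND in0 = False NAND False = True
u2 = in2 NOR in3 = True NOR True = False
u3 = in5 OR in4 = False OR False = False
u4 = in3 XNOR u3 = True XNOR False = False
u5 = u2 AND u4 = False AND False = False
u6 = u3 OR u4 = False OR False = False
u7 = u6 NOR u1 = False NOR True = False
u8 = NOT u5 = NOT False = True
u10 = u4 NAND u7 = False NAND False = True
u11 = u1 XNOR u4 = True XNOR False = False
u13 = u8 NAND u11 = True NAND False = True
u14 = u10 NAND u13 = True NAND True = False

u6 = False, u11 = False, u13 = True, u14 = False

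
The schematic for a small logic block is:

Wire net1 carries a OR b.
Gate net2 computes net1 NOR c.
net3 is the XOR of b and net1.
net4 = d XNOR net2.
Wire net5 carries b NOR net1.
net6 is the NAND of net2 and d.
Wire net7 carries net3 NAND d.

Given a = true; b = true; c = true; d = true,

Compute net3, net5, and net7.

net3 = false; net5 = false; net7 = true

net1 = a OR b = true OR true = true
net3 = b XOR net1 = true XOR true = false
net5 = b NOR net1 = true NOR true = false
net7 = net3 NAND d = false NAND true = true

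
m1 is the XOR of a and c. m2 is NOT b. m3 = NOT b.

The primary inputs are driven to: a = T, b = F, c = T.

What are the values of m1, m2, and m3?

m1 = F; m2 = T; m3 = T

m1 = a XOR c = T XOR T = F
m2 = NOT b = NOT F = T
m3 = NOT b = NOT F = T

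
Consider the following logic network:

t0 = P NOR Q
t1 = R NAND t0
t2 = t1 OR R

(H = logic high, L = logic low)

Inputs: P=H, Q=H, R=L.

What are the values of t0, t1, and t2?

t0 = P NOR Q = H NOR H = L
t1 = R NAND t0 = L NAND L = H
t2 = t1 OR R = H OR L = H

t0 = L  t1 = H  t2 = H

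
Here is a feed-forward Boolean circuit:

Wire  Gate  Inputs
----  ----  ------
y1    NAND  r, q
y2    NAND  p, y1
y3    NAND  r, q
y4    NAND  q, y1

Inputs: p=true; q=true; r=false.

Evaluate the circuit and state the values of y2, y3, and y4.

y2 = false; y3 = true; y4 = false

y1 = r NAND q = false NAND true = true
y2 = p NAND y1 = true NAND true = false
y3 = r NAND q = false NAND true = true
y4 = q NAND y1 = true NAND true = false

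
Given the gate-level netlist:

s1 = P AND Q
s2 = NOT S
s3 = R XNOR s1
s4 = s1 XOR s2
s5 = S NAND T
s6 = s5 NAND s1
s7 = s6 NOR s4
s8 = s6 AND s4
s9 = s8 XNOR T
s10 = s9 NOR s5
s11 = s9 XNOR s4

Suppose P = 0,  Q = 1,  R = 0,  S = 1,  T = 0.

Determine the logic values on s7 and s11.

s7 = 0, s11 = 0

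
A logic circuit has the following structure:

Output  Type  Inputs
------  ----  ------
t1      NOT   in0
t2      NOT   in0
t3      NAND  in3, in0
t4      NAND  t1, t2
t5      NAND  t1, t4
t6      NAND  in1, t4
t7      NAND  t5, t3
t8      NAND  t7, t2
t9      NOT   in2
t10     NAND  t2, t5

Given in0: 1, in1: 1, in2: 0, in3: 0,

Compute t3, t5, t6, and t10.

t3 = 1  t5 = 1  t6 = 0  t10 = 1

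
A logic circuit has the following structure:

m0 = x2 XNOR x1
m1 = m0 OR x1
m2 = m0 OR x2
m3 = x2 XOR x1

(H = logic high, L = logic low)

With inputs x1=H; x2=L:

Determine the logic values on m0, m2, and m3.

m0 = x2 XNOR x1 = L XNOR H = L
m2 = m0 OR x2 = L OR L = L
m3 = x2 XOR x1 = L XOR H = H

m0 = L  m2 = L  m3 = H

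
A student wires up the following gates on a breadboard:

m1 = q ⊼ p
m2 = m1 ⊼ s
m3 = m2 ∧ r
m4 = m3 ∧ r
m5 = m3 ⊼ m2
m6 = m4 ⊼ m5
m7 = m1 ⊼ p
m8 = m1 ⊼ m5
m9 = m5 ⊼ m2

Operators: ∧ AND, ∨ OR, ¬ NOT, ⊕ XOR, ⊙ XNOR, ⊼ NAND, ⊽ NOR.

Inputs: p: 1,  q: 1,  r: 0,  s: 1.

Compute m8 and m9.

m1 = q NAND p = 1 NAND 1 = 0
m2 = m1 NAND s = 0 NAND 1 = 1
m3 = m2 AND r = 1 AND 0 = 0
m5 = m3 NAND m2 = 0 NAND 1 = 1
m8 = m1 NAND m5 = 0 NAND 1 = 1
m9 = m5 NAND m2 = 1 NAND 1 = 0

m8 = 1; m9 = 0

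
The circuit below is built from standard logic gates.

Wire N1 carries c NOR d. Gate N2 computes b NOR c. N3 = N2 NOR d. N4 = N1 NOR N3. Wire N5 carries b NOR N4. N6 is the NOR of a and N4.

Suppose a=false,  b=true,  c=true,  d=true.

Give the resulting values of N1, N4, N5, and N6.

N1 = false  N4 = true  N5 = false  N6 = false

N1 = c NOR d = true NOR true = false
N2 = b NOR c = true NOR true = false
N3 = N2 NOR d = false NOR true = false
N4 = N1 NOR N3 = false NOR false = true
N5 = b NOR N4 = true NOR true = false
N6 = a NOR N4 = false NOR true = false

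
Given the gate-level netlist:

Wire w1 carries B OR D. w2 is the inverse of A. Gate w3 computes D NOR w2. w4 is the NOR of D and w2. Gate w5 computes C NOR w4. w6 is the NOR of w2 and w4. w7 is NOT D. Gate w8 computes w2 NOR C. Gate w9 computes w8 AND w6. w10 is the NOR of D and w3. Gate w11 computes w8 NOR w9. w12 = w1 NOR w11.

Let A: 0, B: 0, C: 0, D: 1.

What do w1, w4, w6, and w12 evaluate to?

w1 = 1; w4 = 0; w6 = 0; w12 = 0

w1 = B OR D = 0 OR 1 = 1
w2 = NOT A = NOT 0 = 1
w4 = D NOR w2 = 1 NOR 1 = 0
w6 = w2 NOR w4 = 1 NOR 0 = 0
w8 = w2 NOR C = 1 NOR 0 = 0
w9 = w8 AND w6 = 0 AND 0 = 0
w11 = w8 NOR w9 = 0 NOR 0 = 1
w12 = w1 NOR w11 = 1 NOR 1 = 0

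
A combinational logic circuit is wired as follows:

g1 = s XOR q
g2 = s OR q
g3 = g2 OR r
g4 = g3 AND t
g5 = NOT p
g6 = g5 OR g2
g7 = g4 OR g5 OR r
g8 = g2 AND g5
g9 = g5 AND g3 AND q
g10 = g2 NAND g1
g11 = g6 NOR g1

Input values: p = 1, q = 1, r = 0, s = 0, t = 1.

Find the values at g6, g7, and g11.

g6 = 1, g7 = 1, g11 = 0

g1 = s XOR q = 0 XOR 1 = 1
g2 = s OR q = 0 OR 1 = 1
g3 = g2 OR r = 1 OR 0 = 1
g4 = g3 AND t = 1 AND 1 = 1
g5 = NOT p = NOT 1 = 0
g6 = g5 OR g2 = 0 OR 1 = 1
g7 = g4 OR g5 OR r = 1 OR 0 OR 0 = 1
g11 = g6 NOR g1 = 1 NOR 1 = 0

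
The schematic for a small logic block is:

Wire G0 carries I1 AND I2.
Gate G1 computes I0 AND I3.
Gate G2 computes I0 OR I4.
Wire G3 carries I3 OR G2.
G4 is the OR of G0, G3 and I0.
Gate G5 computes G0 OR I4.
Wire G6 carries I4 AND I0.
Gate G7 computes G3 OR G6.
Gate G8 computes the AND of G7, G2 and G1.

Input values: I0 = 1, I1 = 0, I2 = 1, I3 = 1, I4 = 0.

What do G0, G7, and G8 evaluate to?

G0 = I1 AND I2 = 0 AND 1 = 0
G1 = I0 AND I3 = 1 AND 1 = 1
G2 = I0 OR I4 = 1 OR 0 = 1
G3 = I3 OR G2 = 1 OR 1 = 1
G6 = I4 AND I0 = 0 AND 1 = 0
G7 = G3 OR G6 = 1 OR 0 = 1
G8 = G7 AND G2 AND G1 = 1 AND 1 AND 1 = 1

G0 = 0  G7 = 1  G8 = 1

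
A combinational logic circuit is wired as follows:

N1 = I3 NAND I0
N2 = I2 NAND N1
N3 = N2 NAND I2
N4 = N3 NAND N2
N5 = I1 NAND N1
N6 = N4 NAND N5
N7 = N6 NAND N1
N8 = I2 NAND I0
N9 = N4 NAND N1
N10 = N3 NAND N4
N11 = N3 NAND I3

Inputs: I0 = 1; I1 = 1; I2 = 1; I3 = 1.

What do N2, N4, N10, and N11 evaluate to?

N2 = 1; N4 = 1; N10 = 1; N11 = 1

N1 = I3 NAND I0 = 1 NAND 1 = 0
N2 = I2 NAND N1 = 1 NAND 0 = 1
N3 = N2 NAND I2 = 1 NAND 1 = 0
N4 = N3 NAND N2 = 0 NAND 1 = 1
N10 = N3 NAND N4 = 0 NAND 1 = 1
N11 = N3 NAND I3 = 0 NAND 1 = 1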